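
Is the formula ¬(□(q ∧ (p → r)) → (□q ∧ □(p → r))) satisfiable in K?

1. ¬(□(q ∧ (p → r)) → (□q ∧ □(p → r))), u
2. □(q ∧ (p → r)), u   [¬→-rule on 1]
3. ¬(□q ∧ □(p → r)), u   [¬→-rule on 1]
4. ¬□(p → r), u   [¬∧-rule on 3 (branches; this branch)]
5. ¬(p → r), v   [¬□-rule on 4: fresh world v, uRv]
6. p, v   [¬→-rule on 5]
7. ¬r, v   [¬→-rule on 5]
8. q ∧ (p → r), v   [□-rule on 2 via uRv]
9. q, v   [∧-rule on 8]
10. p → r, v   [∧-rule on 8]
11. r, v   [→-rule on 10 (branches; this branch)]
Accessibility: uRv
Branch closes: r and ¬r both at v.
Every branch closes; the branch above is one of them.

Unsatisfiable (every branch closes)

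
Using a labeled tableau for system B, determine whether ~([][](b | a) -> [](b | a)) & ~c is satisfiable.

1. ~([][](b | a) -> [](b | a)) & ~c, w0
2. ~([][](b | a) -> [](b | a)), w0
3. ~c, w0
4. [][](b | a), w0
5. ~[](b | a), w0
6. [](b | a), w0
7. b | a, w0
8. a, w0
9. ~(b | a), w1
10. ~b, w1
11. ~a, w1
12. [](b | a), w1
13. b | a, w1
14. a, w1
Accessibility: w0Rw0, w0Rw1, w1Rw0, w1Rw1
Branch closes: a and ~a both at w1.
All branches of the tableau close; one closing branch shown above.

Unsatisfiable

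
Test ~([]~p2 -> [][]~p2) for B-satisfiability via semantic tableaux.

1. ~([]~p2 -> [][]~p2), u
2. []~p2, u
3. ~[][]~p2, u
4. ~p2, u
5. ~[]~p2, v
6. ~p2, v
7. p2, w
Accessibility: uRu, uRv, vRu, vRv, vRw, wRv, wRw

Satisfiable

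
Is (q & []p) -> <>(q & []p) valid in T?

Tableau for the negation ~((q & []p) -> <>(q & []p)):
1. ~((q & []p) -> <>(q & []p)), w0
2. q & []p, w0
3. ~<>(q & []p), w0
4. q, w0
5. []p, w0
6. ~(q & []p), w0
7. p, w0
8. ~[]p, w0
9. ~p, w1
10. ~(q & []p), w1
11. p, w1
Accessibility: w0Rw0, w0Rw1, w1Rw1
Branch closes: p and ~p both at w1.
Every branch of the negation's tableau closes; the branch above is one of them.

Yes, valid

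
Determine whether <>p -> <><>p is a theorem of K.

Invalid (countermodel exists)

Tableau for the negation ~(<>p -> <><>p):
1. ~(<>p -> <><>p), 0
2. <>p, 0
3. ~<><>p, 0
4. p, 1
5. ~<>p, 1
Accessibility: 0R1
The negation has an open branch (countermodel exists).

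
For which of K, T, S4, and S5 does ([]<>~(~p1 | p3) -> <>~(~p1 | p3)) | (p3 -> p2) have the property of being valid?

K-tableau for the negation ~(([]<>~(~p1 | p3) -> <>~(~p1 | p3)) | (p3 -> p2)):
1. ~(([]<>~(~p1 | p3) -> <>~(~p1 | p3)) | (p3 -> p2)), 0
2. ~([]<>~(~p1 | p3) -> <>~(~p1 | p3)), 0   [~|-rule on 1]
3. ~(p3 -> p2), 0   [~|-rule on 1]
4. []<>~(~p1 | p3), 0   [~->-rule on 2]
5. ~<>~(~p1 | p3), 0   [~->-rule on 2]
6. p3, 0   [~->-rule on 3]
7. ~p2, 0   [~->-rule on 3]
Complete open branch: countermodel on a K-frame, so not valid in K.
T-tableau for the negation ~(([]<>~(~p1 | p3) -> <>~(~p1 | p3)) | (p3 -> p2)):
1. ~(([]<>~(~p1 | p3) -> <>~(~p1 | p3)) | (p3 -> p2)), 0
2. ~([]<>~(~p1 | p3) -> <>~(~p1 | p3)), 0   [~|-rule on 1]
3. ~(p3 -> p2), 0   [~|-rule on 1]
4. []<>~(~p1 | p3), 0   [~->-rule on 2]
5. ~<>~(~p1 | p3), 0   [~->-rule on 2]
6. p3, 0   [~->-rule on 3]
7. ~p2, 0   [~->-rule on 3]
8. <>~(~p1 | p3), 0   [[]-rule on 4 via 0R0]
9. ~p1 | p3, 0   [~<>-rule on 5 via 0R0]
10. ~(~p1 | p3), 1   [<>-rule on 8: fresh world 1, 0R1]
11. p1, 1   [~|-rule on 10]
12. ~p3, 1   [~|-rule on 10]
13. <>~(~p1 | p3), 1   [[]-rule on 4 via 0R1]
14. ~p1 | p3, 1   [~<>-rule on 5 via 0R1]
15. p3, 1   [|-rule on 14 (branches; this branch)]
Accessibility: 0R0, 0R1, 1R1
Branch closes: p3 and ~p3 both at 1.
Every branch closes (one shown): valid in T, hence also in S4, S5 (every theorem of T is a theorem of S4 and S5).

T, S4, S5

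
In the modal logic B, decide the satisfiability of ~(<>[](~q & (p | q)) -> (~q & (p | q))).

Unsatisfiable

1. ~(<>[](~q & (p | q)) -> (~q & (p | q))), w0
2. <>[](~q & (p | q)), w0
3. ~(~q & (p | q)), w0
4. ~(p | q), w0
5. ~p, w0
6. ~q, w0
7. [](~q & (p | q)), w1
8. ~q & (p | q), w0
9. p | q, w0
10. ~q & (p | q), w1
11. ~q, w1
12. p | q, w1
13. q, w0
Accessibility: w0Rw0, w0Rw1, w1Rw0, w1Rw1
Branch closes: q and ~q both at w0.
Every branch closes; the branch above is one of them.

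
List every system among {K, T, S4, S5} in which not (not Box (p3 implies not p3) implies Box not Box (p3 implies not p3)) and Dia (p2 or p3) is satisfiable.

K, T, S4

S5-tableau for the formula:
1. not (not Box (p3 implies not p3) implies Box not Box (p3 implies not p3)) and Dia (p2 or p3), w0
2. not (not Box (p3 implies not p3) implies Box not Box (p3 implies not p3)), w0
3. Dia (p2 or p3), w0
4. not Box (p3 implies not p3), w0
5. not Box not Box (p3 implies not p3), w0
6. p2 or p3, w1
7. p2, w1
8. not (p3 implies not p3), w2
9. p3, w2
10. Box (p3 implies not p3), w3
11. p3 implies not p3, w0
12. p3 implies not p3, w1
13. p3 implies not p3, w2
14. p3 implies not p3, w3
15. not p3, w0
16. not p3, w1
17. not p3, w2
Accessibility: w0Rw0, w0Rw1, w0Rw2, w0Rw3, w1Rw0, w1Rw1, w1Rw2, w1Rw3, w2Rw0, w2Rw1, w2Rw2, w2Rw3, w3Rw0, w3Rw1, w3Rw2, w3Rw3
Branch closes: p3 and not p3 both at w2.
Every branch closes (one shown): unsatisfiable in S5.
S4-tableau for the formula:
1. not (not Box (p3 implies not p3) implies Box not Box (p3 implies not p3)) and Dia (p2 or p3), w0
2. not (not Box (p3 implies not p3) implies Box not Box (p3 implies not p3)), w0
3. Dia (p2 or p3), w0
4. not Box (p3 implies not p3), w0
5. not Box not Box (p3 implies not p3), w0
6. p2 or p3, w1
7. p3, w1
8. not (p3 implies not p3), w2
9. p3, w2
10. Box (p3 implies not p3), w3
11. p3 implies not p3, w3
12. not p3, w3
Accessibility: w0Rw0, w0Rw1, w0Rw2, w0Rw3, w1Rw1, w2Rw2, w3Rw3
Complete open branch: satisfiable in S4, hence also in K, T (this S4-model is also a K-model and a T-model).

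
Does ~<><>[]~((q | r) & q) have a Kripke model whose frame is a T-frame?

1. ~<><>[]~((q | r) & q), u
2. ~<>[]~((q | r) & q), u
3. ~[]~((q | r) & q), u
4. (q | r) & q, v
5. q | r, v
6. q, v
7. ~<>[]~((q | r) & q), v
8. ~[]~((q | r) & q), v
9. r, v
10. (q | r) & q, w
11. q | r, w
12. q, w
13. ~[]~((q | r) & q), w
14. r, w
15. (q | r) & q, x
16. q | r, x
17. q, x
18. r, x
Accessibility: uRu, uRv, vRv, vRw, wRw, wRx, xRx

Satisfiable (open branch found)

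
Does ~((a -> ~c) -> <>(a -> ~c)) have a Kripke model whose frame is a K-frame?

Yes, satisfiable

1. ~((a -> ~c) -> <>(a -> ~c)), u
2. a -> ~c, u
3. ~<>(a -> ~c), u
4. ~c, u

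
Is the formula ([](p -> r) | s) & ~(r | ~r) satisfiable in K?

Unsatisfiable

1. ([](p -> r) | s) & ~(r | ~r), 0
2. [](p -> r) | s, 0
3. ~(r | ~r), 0
4. ~r, 0
5. r, 0
Branch closes: r and ~r both at 0.
(One branch shown.) All branches close.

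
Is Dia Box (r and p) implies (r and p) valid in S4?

Tableau for the negation not (Dia Box (r and p) implies (r and p)):
1. not (Dia Box (r and p) implies (r and p)), w0
2. Dia Box (r and p), w0   [neg-implies-rule on 1]
3. not (r and p), w0   [neg-implies-rule on 1]
4. not p, w0   [neg-and-rule on 3 (branches; this branch)]
5. Box (r and p), w1   [Dia-rule on 2: fresh world w1, w0Rw1]
6. r and p, w1   [Box-rule on 5 via w1Rw1]
7. r, w1   [and-rule on 6]
8. p, w1   [and-rule on 6]
Accessibility: w0Rw0, w0Rw1, w1Rw1
The negation has an open branch (countermodel exists).

Invalid (countermodel exists)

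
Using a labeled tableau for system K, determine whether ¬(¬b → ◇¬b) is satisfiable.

1. ¬(¬b → ◇¬b), w0
2. ¬b, w0
3. ¬◇¬b, w0

Yes, satisfiable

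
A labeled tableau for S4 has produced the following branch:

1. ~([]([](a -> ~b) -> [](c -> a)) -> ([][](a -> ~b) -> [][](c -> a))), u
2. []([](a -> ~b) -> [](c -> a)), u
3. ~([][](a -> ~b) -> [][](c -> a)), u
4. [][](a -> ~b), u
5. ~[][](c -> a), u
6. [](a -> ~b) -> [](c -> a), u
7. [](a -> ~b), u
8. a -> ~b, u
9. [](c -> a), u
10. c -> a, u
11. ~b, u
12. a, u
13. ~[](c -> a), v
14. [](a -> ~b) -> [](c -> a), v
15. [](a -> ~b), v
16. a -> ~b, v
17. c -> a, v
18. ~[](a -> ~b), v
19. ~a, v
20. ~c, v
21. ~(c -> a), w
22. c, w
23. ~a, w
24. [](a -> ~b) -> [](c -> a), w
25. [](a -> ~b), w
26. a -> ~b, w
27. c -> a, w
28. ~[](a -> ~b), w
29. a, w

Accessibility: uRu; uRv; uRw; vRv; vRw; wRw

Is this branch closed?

Both a and ~a appear at w.

Closed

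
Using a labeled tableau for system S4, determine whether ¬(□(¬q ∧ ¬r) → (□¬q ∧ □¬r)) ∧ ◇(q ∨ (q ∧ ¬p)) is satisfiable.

Unsatisfiable

1. ¬(□(¬q ∧ ¬r) → (□¬q ∧ □¬r)) ∧ ◇(q ∨ (q ∧ ¬p)), 0
2. ¬(□(¬q ∧ ¬r) → (□¬q ∧ □¬r)), 0   [∧-rule on 1]
3. ◇(q ∨ (q ∧ ¬p)), 0   [∧-rule on 1]
4. □(¬q ∧ ¬r), 0   [¬→-rule on 2]
5. ¬(□¬q ∧ □¬r), 0   [¬→-rule on 2]
6. ¬q ∧ ¬r, 0   [□-rule on 4 via 0R0]
7. ¬q, 0   [∧-rule on 6]
8. ¬r, 0   [∧-rule on 6]
9. ¬□¬r, 0   [¬∧-rule on 5 (branches; this branch)]
10. q ∨ (q ∧ ¬p), 1   [◇-rule on 3: fresh world 1, 0R1]
11. ¬q ∧ ¬r, 1   [□-rule on 4 via 0R1]
12. ¬q, 1   [∧-rule on 11]
13. ¬r, 1   [∧-rule on 11]
14. q ∧ ¬p, 1   [∨-rule on 10 (branches; this branch)]
15. q, 1   [∧-rule on 14]
16. ¬p, 1   [∧-rule on 14]
Accessibility: 0R0, 0R1, 1R1
Branch closes: q and ¬q both at 1.
(One branch shown.) All branches close.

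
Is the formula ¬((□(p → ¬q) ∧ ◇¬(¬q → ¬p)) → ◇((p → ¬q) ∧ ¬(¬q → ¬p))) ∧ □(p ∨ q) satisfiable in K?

No, unsatisfiable

1. ¬((□(p → ¬q) ∧ ◇¬(¬q → ¬p)) → ◇((p → ¬q) ∧ ¬(¬q → ¬p))) ∧ □(p ∨ q), 0
2. ¬((□(p → ¬q) ∧ ◇¬(¬q → ¬p)) → ◇((p → ¬q) ∧ ¬(¬q → ¬p))), 0
3. □(p ∨ q), 0
4. □(p → ¬q) ∧ ◇¬(¬q → ¬p), 0
5. ¬◇((p → ¬q) ∧ ¬(¬q → ¬p)), 0
6. □(p → ¬q), 0
7. ◇¬(¬q → ¬p), 0
8. ¬(¬q → ¬p), 1
9. ¬q, 1
10. p, 1
11. p ∨ q, 1
12. ¬((p → ¬q) ∧ ¬(¬q → ¬p)), 1
13. p → ¬q, 1
14. ¬q → ¬p, 1
15. ¬p, 1
Accessibility: 0R1
Branch closes: p and ¬p both at 1.
All branches of the tableau close; one closing branch shown above.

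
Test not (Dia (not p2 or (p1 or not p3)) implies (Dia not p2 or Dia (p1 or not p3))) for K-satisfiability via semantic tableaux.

1. not (Dia (not p2 or (p1 or not p3)) implies (Dia not p2 or Dia (p1 or not p3))), 0
2. Dia (not p2 or (p1 or not p3)), 0   [neg-implies-rule on 1]
3. not (Dia not p2 or Dia (p1 or not p3)), 0   [neg-implies-rule on 1]
4. not Dia not p2, 0   [neg-or-rule on 3]
5. not Dia (p1 or not p3), 0   [neg-or-rule on 3]
6. not p2 or (p1 or not p3), 1   [Dia-rule on 2: fresh world 1, 0R1]
7. p2, 1   [neg-Dia-rule on 4 via 0R1]
8. not (p1 or not p3), 1   [neg-Dia-rule on 5 via 0R1]
9. not p1, 1   [neg-or-rule on 8]
10. p3, 1   [neg-or-rule on 8]
11. p1 or not p3, 1   [or-rule on 6 (branches; this branch)]
12. not p3, 1   [or-rule on 11 (branches; this branch)]
Accessibility: 0R1
Branch closes: p3 and not p3 both at 1.
Every branch closes; the branch above is one of them.

Unsatisfiable (every branch closes)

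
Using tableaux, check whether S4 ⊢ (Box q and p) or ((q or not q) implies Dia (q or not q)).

Tableau for the negation not ((Box q and p) or ((q or not q) implies Dia (q or not q))):
1. not ((Box q and p) or ((q or not q) implies Dia (q or not q))), u
2. not (Box q and p), u   [neg-or-rule on 1]
3. not ((q or not q) implies Dia (q or not q)), u   [neg-or-rule on 1]
4. q or not q, u   [neg-implies-rule on 3]
5. not Dia (q or not q), u   [neg-implies-rule on 3]
6. not (q or not q), u   [neg-Dia-rule on 5 via uRu]
7. not q, u   [neg-or-rule on 6]
8. q, u   [neg-or-rule on 6]
Accessibility: uRu
Branch closes: q and not q both at u.
Every branch of the negation's tableau closes; the branch above is one of them.

Yes, valid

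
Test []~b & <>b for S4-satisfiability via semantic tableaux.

Unsatisfiable (every branch closes)

1. []~b & <>b, w0
2. []~b, w0
3. <>b, w0
4. ~b, w0
5. b, w1
6. ~b, w1
Accessibility: w0Rw0, w0Rw1, w1Rw1
Branch closes: b and ~b both at w1.
(One branch shown.) All branches close.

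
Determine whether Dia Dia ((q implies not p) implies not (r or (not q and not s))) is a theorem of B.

Not valid

Tableau for the negation not Dia Dia ((q implies not p) implies not (r or (not q and not s))):
1. not Dia Dia ((q implies not p) implies not (r or (not q and not s))), w0
2. not Dia ((q implies not p) implies not (r or (not q and not s))), w0
3. not ((q implies not p) implies not (r or (not q and not s))), w0
4. q implies not p, w0
5. r or (not q and not s), w0
6. not p, w0
7. not q and not s, w0
8. not q, w0
9. not s, w0
Accessibility: w0Rw0
The negation has an open branch (countermodel exists).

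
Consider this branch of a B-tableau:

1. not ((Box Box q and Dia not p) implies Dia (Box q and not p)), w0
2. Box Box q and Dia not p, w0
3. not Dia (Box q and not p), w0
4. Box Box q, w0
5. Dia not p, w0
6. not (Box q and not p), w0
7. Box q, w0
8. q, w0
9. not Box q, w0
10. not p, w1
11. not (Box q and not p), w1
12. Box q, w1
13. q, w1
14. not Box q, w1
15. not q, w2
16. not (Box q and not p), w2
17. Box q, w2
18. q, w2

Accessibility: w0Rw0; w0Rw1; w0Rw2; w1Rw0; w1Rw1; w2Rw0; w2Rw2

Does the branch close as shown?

Both q and not q appear at w2.

Closed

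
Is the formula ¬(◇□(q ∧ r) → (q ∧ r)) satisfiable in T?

Yes, satisfiable

1. ¬(◇□(q ∧ r) → (q ∧ r)), 0
2. ◇□(q ∧ r), 0
3. ¬(q ∧ r), 0
4. ¬r, 0
5. □(q ∧ r), 1
6. q ∧ r, 1
7. q, 1
8. r, 1
Accessibility: 0R0, 0R1, 1R1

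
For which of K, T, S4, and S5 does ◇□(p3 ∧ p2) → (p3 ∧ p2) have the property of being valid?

S5

S5-tableau for the negation ¬(◇□(p3 ∧ p2) → (p3 ∧ p2)):
1. ¬(◇□(p3 ∧ p2) → (p3 ∧ p2)), w0
2. ◇□(p3 ∧ p2), w0
3. ¬(p3 ∧ p2), w0
4. ¬p2, w0
5. □(p3 ∧ p2), w1
6. p3 ∧ p2, w0
7. p3, w0
8. p2, w0
Accessibility: w0Rw0, w0Rw1, w1Rw0, w1Rw1
Branch closes: p2 and ¬p2 both at w0.
Every branch closes (one shown): valid in S5.
S4-tableau for the negation ¬(◇□(p3 ∧ p2) → (p3 ∧ p2)):
1. ¬(◇□(p3 ∧ p2) → (p3 ∧ p2)), w0
2. ◇□(p3 ∧ p2), w0
3. ¬(p3 ∧ p2), w0
4. ¬p2, w0
5. □(p3 ∧ p2), w1
6. p3 ∧ p2, w1
7. p3, w1
8. p2, w1
Accessibility: w0Rw0, w0Rw1, w1Rw1
Complete open branch: countermodel on an S4-frame, so not valid in S4, nor in K, T (the same frame is also a K-frame and a T-frame).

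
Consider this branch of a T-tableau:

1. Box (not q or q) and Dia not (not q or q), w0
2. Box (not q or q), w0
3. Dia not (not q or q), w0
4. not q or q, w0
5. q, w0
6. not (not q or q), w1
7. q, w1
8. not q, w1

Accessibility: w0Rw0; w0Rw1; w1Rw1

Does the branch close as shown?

Yes, closed

Both q and not q appear at w1.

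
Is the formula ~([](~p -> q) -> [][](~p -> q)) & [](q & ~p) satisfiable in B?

1. ~([](~p -> q) -> [][](~p -> q)) & [](q & ~p), 0
2. ~([](~p -> q) -> [][](~p -> q)), 0   [&-rule on 1]
3. [](q & ~p), 0   [&-rule on 1]
4. [](~p -> q), 0   [~->-rule on 2]
5. ~[][](~p -> q), 0   [~->-rule on 2]
6. q & ~p, 0   [[]-rule on 3 via 0R0]
7. q, 0   [&-rule on 6]
8. ~p, 0   [&-rule on 6]
9. ~p -> q, 0   [[]-rule on 4 via 0R0]
10. ~[](~p -> q), 1   [~[]-rule on 5: fresh world 1, 0R1]
11. q & ~p, 1   [[]-rule on 3 via 0R1]
12. q, 1   [&-rule on 11]
13. ~p, 1   [&-rule on 11]
14. ~p -> q, 1   [[]-rule on 4 via 0R1]
15. ~(~p -> q), 2   [~[]-rule on 10: fresh world 2, 1R2]
16. ~p, 2   [~->-rule on 15]
17. ~q, 2   [~->-rule on 15]
Accessibility: 0R0, 0R1, 1R0, 1R1, 1R2, 2R1, 2R2

Satisfiable (open branch found)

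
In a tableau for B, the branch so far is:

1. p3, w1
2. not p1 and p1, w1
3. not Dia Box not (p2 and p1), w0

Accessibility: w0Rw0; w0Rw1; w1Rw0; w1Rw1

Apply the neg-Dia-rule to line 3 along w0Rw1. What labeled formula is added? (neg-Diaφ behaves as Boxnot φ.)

not Box not (p2 and p1), w1

neg-Diaφ behaves as Boxnot φ: propagate the negated body to each accessible world.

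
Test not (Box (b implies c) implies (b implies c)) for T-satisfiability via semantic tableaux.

Unsatisfiable

1. not (Box (b implies c) implies (b implies c)), w0
2. Box (b implies c), w0   [neg-implies-rule on 1]
3. not (b implies c), w0   [neg-implies-rule on 1]
4. b, w0   [neg-implies-rule on 3]
5. not c, w0   [neg-implies-rule on 3]
6. b implies c, w0   [Box-rule on 2 via w0Rw0]
7. c, w0   [implies-rule on 6 (branches; this branch)]
Accessibility: w0Rw0
Branch closes: c and not c both at w0.
Every branch closes; the branch above is one of them.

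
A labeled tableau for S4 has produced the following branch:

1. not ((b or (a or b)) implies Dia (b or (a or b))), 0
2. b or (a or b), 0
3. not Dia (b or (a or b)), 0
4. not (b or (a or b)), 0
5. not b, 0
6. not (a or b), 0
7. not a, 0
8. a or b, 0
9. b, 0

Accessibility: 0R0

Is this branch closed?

Both b and not b appear at 0.

Yes, closed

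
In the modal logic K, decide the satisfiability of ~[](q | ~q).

No, unsatisfiable

1. ~[](q | ~q), u
2. ~(q | ~q), v   [~[]-rule on 1: fresh world v, uRv]
3. ~q, v   [~|-rule on 2]
4. q, v   [~|-rule on 2]
Accessibility: uRv
Branch closes: q and ~q both at v.
(One branch shown.) All branches close.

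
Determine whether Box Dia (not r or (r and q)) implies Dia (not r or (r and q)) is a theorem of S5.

Valid in S5

Tableau for the negation not (Box Dia (not r or (r and q)) implies Dia (not r or (r and q))):
1. not (Box Dia (not r or (r and q)) implies Dia (not r or (r and q))), u
2. Box Dia (not r or (r and q)), u
3. not Dia (not r or (r and q)), u
4. Dia (not r or (r and q)), u
5. not (not r or (r and q)), u
6. r, u
7. not (r and q), u
8. not q, u
9. not r or (r and q), v
10. Dia (not r or (r and q)), v
11. not (not r or (r and q)), v
12. r, v
13. not (r and q), v
14. r and q, v
15. q, v
16. not q, v
Accessibility: uRu, uRv, vRu, vRv
Branch closes: q and not q both at v.
Every branch of the negation's tableau closes; the branch above is one of them.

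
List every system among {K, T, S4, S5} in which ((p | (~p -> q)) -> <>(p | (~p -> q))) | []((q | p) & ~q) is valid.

K-tableau for the negation ~(((p | (~p -> q)) -> <>(p | (~p -> q))) | []((q | p) & ~q)):
1. ~(((p | (~p -> q)) -> <>(p | (~p -> q))) | []((q | p) & ~q)), w0
2. ~((p | (~p -> q)) -> <>(p | (~p -> q))), w0   [~|-rule on 1]
3. ~[]((q | p) & ~q), w0   [~|-rule on 1]
4. p | (~p -> q), w0   [~->-rule on 2]
5. ~<>(p | (~p -> q)), w0   [~->-rule on 2]
6. ~p -> q, w0   [|-rule on 4 (branches; this branch)]
7. q, w0   [->-rule on 6 (branches; this branch)]
8. ~((q | p) & ~q), w1   [~[]-rule on 3: fresh world w1, w0Rw1]
9. ~(p | (~p -> q)), w1   [~<>-rule on 5 via w0Rw1]
10. ~p, w1   [~|-rule on 9]
11. ~(~p -> q), w1   [~|-rule on 9]
12. ~q, w1   [~->-rule on 11]
13. ~(q | p), w1   [~&-rule on 8 (branches; this branch)]
Accessibility: w0Rw1
Complete open branch: countermodel on a K-frame, so not valid in K.
T-tableau for the negation ~(((p | (~p -> q)) -> <>(p | (~p -> q))) | []((q | p) & ~q)):
1. ~(((p | (~p -> q)) -> <>(p | (~p -> q))) | []((q | p) & ~q)), w0
2. ~((p | (~p -> q)) -> <>(p | (~p -> q))), w0   [~|-rule on 1]
3. ~[]((q | p) & ~q), w0   [~|-rule on 1]
4. p | (~p -> q), w0   [~->-rule on 2]
5. ~<>(p | (~p -> q)), w0   [~->-rule on 2]
6. ~(p | (~p -> q)), w0   [~<>-rule on 5 via w0Rw0]
7. ~p, w0   [~|-rule on 6]
8. ~(~p -> q), w0   [~|-rule on 6]
9. ~q, w0   [~->-rule on 8]
10. ~p -> q, w0   [|-rule on 4 (branches; this branch)]
11. q, w0   [->-rule on 10 (branches; this branch)]
Accessibility: w0Rw0
Branch closes: q and ~q both at w0.
Every branch closes (one shown): valid in T, hence also in S4, S5 (every theorem of T is a theorem of S4 and S5).

T, S4, S5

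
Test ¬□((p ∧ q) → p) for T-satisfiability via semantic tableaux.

1. ¬□((p ∧ q) → p), w0
2. ¬((p ∧ q) → p), w1
3. p ∧ q, w1
4. ¬p, w1
5. p, w1
6. q, w1
Accessibility: w0Rw0, w0Rw1, w1Rw1
Branch closes: p and ¬p both at w1.
(One branch shown.) All branches close.

Unsatisfiable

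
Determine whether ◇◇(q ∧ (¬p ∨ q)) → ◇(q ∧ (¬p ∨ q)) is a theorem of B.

Not valid

Tableau for the negation ¬(◇◇(q ∧ (¬p ∨ q)) → ◇(q ∧ (¬p ∨ q))):
1. ¬(◇◇(q ∧ (¬p ∨ q)) → ◇(q ∧ (¬p ∨ q))), u
2. ◇◇(q ∧ (¬p ∨ q)), u   [¬→-rule on 1]
3. ¬◇(q ∧ (¬p ∨ q)), u   [¬→-rule on 1]
4. ¬(q ∧ (¬p ∨ q)), u   [¬◇-rule on 3 via uRu]
5. ¬(¬p ∨ q), u   [¬∧-rule on 4 (branches; this branch)]
6. p, u   [¬∨-rule on 5]
7. ¬q, u   [¬∨-rule on 5]
8. ◇(q ∧ (¬p ∨ q)), v   [◇-rule on 2: fresh world v, uRv]
9. ¬(q ∧ (¬p ∨ q)), v   [¬◇-rule on 3 via uRv]
10. ¬(¬p ∨ q), v   [¬∧-rule on 9 (branches; this branch)]
11. p, v   [¬∨-rule on 10]
12. ¬q, v   [¬∨-rule on 10]
13. q ∧ (¬p ∨ q), w   [◇-rule on 8: fresh world w, vRw]
14. q, w   [∧-rule on 13]
15. ¬p ∨ q, w   [∧-rule on 13]
Accessibility: uRu, uRv, vRu, vRv, vRw, wRv, wRw
The negation has an open branch (countermodel exists).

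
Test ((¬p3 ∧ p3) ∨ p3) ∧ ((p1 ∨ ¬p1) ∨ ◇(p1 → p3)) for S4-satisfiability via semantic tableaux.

1. ((¬p3 ∧ p3) ∨ p3) ∧ ((p1 ∨ ¬p1) ∨ ◇(p1 → p3)), w0
2. (¬p3 ∧ p3) ∨ p3, w0
3. (p1 ∨ ¬p1) ∨ ◇(p1 → p3), w0
4. p3, w0
5. ◇(p1 → p3), w0
6. p1 → p3, w1
7. p3, w1
Accessibility: w0Rw0, w0Rw1, w1Rw1

Satisfiable (open branch found)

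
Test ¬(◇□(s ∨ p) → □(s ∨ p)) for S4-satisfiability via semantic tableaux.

1. ¬(◇□(s ∨ p) → □(s ∨ p)), w0
2. ◇□(s ∨ p), w0
3. ¬□(s ∨ p), w0
4. □(s ∨ p), w1
5. s ∨ p, w1
6. p, w1
7. ¬(s ∨ p), w2
8. ¬s, w2
9. ¬p, w2
Accessibility: w0Rw0, w0Rw1, w0Rw2, w1Rw1, w2Rw2

Satisfiable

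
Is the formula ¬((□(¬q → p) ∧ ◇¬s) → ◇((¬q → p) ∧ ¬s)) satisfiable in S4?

1. ¬((□(¬q → p) ∧ ◇¬s) → ◇((¬q → p) ∧ ¬s)), u
2. □(¬q → p) ∧ ◇¬s, u
3. ¬◇((¬q → p) ∧ ¬s), u
4. □(¬q → p), u
5. ◇¬s, u
6. ¬((¬q → p) ∧ ¬s), u
7. ¬q → p, u
8. s, u
9. p, u
10. ¬s, v
11. ¬((¬q → p) ∧ ¬s), v
12. ¬q → p, v
13. ¬(¬q → p), v
14. ¬q, v
15. ¬p, v
16. p, v
Accessibility: uRu, uRv, vRv
Branch closes: p and ¬p both at v.
Every branch closes; the branch above is one of them.

Unsatisfiable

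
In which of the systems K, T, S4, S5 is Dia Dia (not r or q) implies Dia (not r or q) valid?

S4, S5

S4-tableau for the negation not (Dia Dia (not r or q) implies Dia (not r or q)):
1. not (Dia Dia (not r or q) implies Dia (not r or q)), 0
2. Dia Dia (not r or q), 0   [neg-implies-rule on 1]
3. not Dia (not r or q), 0   [neg-implies-rule on 1]
4. not (not r or q), 0   [neg-Dia-rule on 3 via 0R0]
5. r, 0   [neg-or-rule on 4]
6. not q, 0   [neg-or-rule on 4]
7. Dia (not r or q), 1   [Dia-rule on 2: fresh world 1, 0R1]
8. not (not r or q), 1   [neg-Dia-rule on 3 via 0R1]
9. r, 1   [neg-or-rule on 8]
10. not q, 1   [neg-or-rule on 8]
11. not r or q, 2   [Dia-rule on 7: fresh world 2, 1R2]
12. not (not r or q), 2   [neg-Dia-rule on 3 via 0R2]
13. r, 2   [neg-or-rule on 12]
14. not q, 2   [neg-or-rule on 12]
15. q, 2   [or-rule on 11 (branches; this branch)]
Accessibility: 0R0, 0R1, 0R2, 1R1, 1R2, 2R2
Branch closes: q and not q both at 2.
Every branch closes (one shown): valid in S4, hence also in S5 (every theorem of S4 is a theorem of S5).
T-tableau for the negation not (Dia Dia (not r or q) implies Dia (not r or q)):
1. not (Dia Dia (not r or q) implies Dia (not r or q)), 0
2. Dia Dia (not r or q), 0   [neg-implies-rule on 1]
3. not Dia (not r or q), 0   [neg-implies-rule on 1]
4. not (not r or q), 0   [neg-Dia-rule on 3 via 0R0]
5. r, 0   [neg-or-rule on 4]
6. not q, 0   [neg-or-rule on 4]
7. Dia (not r or q), 1   [Dia-rule on 2: fresh world 1, 0R1]
8. not (not r or q), 1   [neg-Dia-rule on 3 via 0R1]
9. r, 1   [neg-or-rule on 8]
10. not q, 1   [neg-or-rule on 8]
11. not r or q, 2   [Dia-rule on 7: fresh world 2, 1R2]
12. q, 2   [or-rule on 11 (branches; this branch)]
Accessibility: 0R0, 0R1, 1R1, 1R2, 2R2
Complete open branch: countermodel on a T-frame, so not valid in T, nor in K (the same frame is also a K-frame).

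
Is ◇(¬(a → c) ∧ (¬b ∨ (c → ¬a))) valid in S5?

No, not valid

Tableau for the negation ¬◇(¬(a → c) ∧ (¬b ∨ (c → ¬a))):
1. ¬◇(¬(a → c) ∧ (¬b ∨ (c → ¬a))), u
2. ¬(¬(a → c) ∧ (¬b ∨ (c → ¬a))), u
3. ¬(¬b ∨ (c → ¬a)), u
4. b, u
5. ¬(c → ¬a), u
6. c, u
7. a, u
Accessibility: uRu
The negation has an open branch (countermodel exists).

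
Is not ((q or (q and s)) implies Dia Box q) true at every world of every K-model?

Not valid

Tableau for the negation (q or (q and s)) implies Dia Box q:
1. (q or (q and s)) implies Dia Box q, u
2. Dia Box q, u   [implies-rule on 1 (branches; this branch)]
3. Box q, v   [Dia-rule on 2: fresh world v, uRv]
Accessibility: uRv
The negation has an open branch (countermodel exists).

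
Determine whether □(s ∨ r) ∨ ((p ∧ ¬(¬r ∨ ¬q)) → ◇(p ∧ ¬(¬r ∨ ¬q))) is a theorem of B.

Valid in B

Tableau for the negation ¬(□(s ∨ r) ∨ ((p ∧ ¬(¬r ∨ ¬q)) → ◇(p ∧ ¬(¬r ∨ ¬q)))):
1. ¬(□(s ∨ r) ∨ ((p ∧ ¬(¬r ∨ ¬q)) → ◇(p ∧ ¬(¬r ∨ ¬q)))), u
2. ¬□(s ∨ r), u
3. ¬((p ∧ ¬(¬r ∨ ¬q)) → ◇(p ∧ ¬(¬r ∨ ¬q))), u
4. p ∧ ¬(¬r ∨ ¬q), u
5. ¬◇(p ∧ ¬(¬r ∨ ¬q)), u
6. p, u
7. ¬(¬r ∨ ¬q), u
8. r, u
9. q, u
10. ¬(p ∧ ¬(¬r ∨ ¬q)), u
11. ¬r ∨ ¬q, u
12. ¬q, u
Accessibility: uRu
Branch closes: q and ¬q both at u.
Every branch of the negation's tableau closes; the branch above is one of them.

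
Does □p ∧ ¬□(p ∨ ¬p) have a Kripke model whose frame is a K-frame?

1. □p ∧ ¬□(p ∨ ¬p), u
2. □p, u   [∧-rule on 1]
3. ¬□(p ∨ ¬p), u   [∧-rule on 1]
4. ¬(p ∨ ¬p), v   [¬□-rule on 3: fresh world v, uRv]
5. ¬p, v   [¬∨-rule on 4]
6. p, v   [¬∨-rule on 4]
Accessibility: uRv
Branch closes: p and ¬p both at v.
All branches of the tableau close; one closing branch shown above.

Unsatisfiable (every branch closes)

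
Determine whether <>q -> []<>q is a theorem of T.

Invalid (countermodel exists)

Tableau for the negation ~(<>q -> []<>q):
1. ~(<>q -> []<>q), w0
2. <>q, w0   [~->-rule on 1]
3. ~[]<>q, w0   [~->-rule on 1]
4. q, w1   [<>-rule on 2: fresh world w1, w0Rw1]
5. ~<>q, w2   [~[]-rule on 3: fresh world w2, w0Rw2]
6. ~q, w2   [~<>-rule on 5 via w2Rw2]
Accessibility: w0Rw0, w0Rw1, w0Rw2, w1Rw1, w2Rw2
The negation has an open branch (countermodel exists).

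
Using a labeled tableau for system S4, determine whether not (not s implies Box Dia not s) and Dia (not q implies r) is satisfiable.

1. not (not s implies Box Dia not s) and Dia (not q implies r), w0
2. not (not s implies Box Dia not s), w0
3. Dia (not q implies r), w0
4. not s, w0
5. not Box Dia not s, w0
6. not q implies r, w1
7. r, w1
8. not Dia not s, w2
9. s, w2
Accessibility: w0Rw0, w0Rw1, w0Rw2, w1Rw1, w2Rw2

Satisfiable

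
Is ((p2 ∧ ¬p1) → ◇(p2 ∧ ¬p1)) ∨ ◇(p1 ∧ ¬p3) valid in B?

Valid in B

Tableau for the negation ¬(((p2 ∧ ¬p1) → ◇(p2 ∧ ¬p1)) ∨ ◇(p1 ∧ ¬p3)):
1. ¬(((p2 ∧ ¬p1) → ◇(p2 ∧ ¬p1)) ∨ ◇(p1 ∧ ¬p3)), w0
2. ¬((p2 ∧ ¬p1) → ◇(p2 ∧ ¬p1)), w0
3. ¬◇(p1 ∧ ¬p3), w0
4. p2 ∧ ¬p1, w0
5. ¬◇(p2 ∧ ¬p1), w0
6. p2, w0
7. ¬p1, w0
8. ¬(p1 ∧ ¬p3), w0
9. ¬(p2 ∧ ¬p1), w0
10. p3, w0
11. p1, w0
Accessibility: w0Rw0
Branch closes: p1 and ¬p1 both at w0.
Every branch of the negation's tableau closes; the branch above is one of them.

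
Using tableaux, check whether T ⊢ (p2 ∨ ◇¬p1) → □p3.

Tableau for the negation ¬((p2 ∨ ◇¬p1) → □p3):
1. ¬((p2 ∨ ◇¬p1) → □p3), 0
2. p2 ∨ ◇¬p1, 0   [¬→-rule on 1]
3. ¬□p3, 0   [¬→-rule on 1]
4. ◇¬p1, 0   [∨-rule on 2 (branches; this branch)]
5. ¬p3, 1   [¬□-rule on 3: fresh world 1, 0R1]
6. ¬p1, 2   [◇-rule on 4: fresh world 2, 0R2]
Accessibility: 0R0, 0R1, 0R2, 1R1, 2R2
The negation has an open branch (countermodel exists).

No, not valid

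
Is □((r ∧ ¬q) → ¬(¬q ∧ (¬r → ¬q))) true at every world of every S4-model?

Tableau for the negation ¬□((r ∧ ¬q) → ¬(¬q ∧ (¬r → ¬q))):
1. ¬□((r ∧ ¬q) → ¬(¬q ∧ (¬r → ¬q))), w0
2. ¬((r ∧ ¬q) → ¬(¬q ∧ (¬r → ¬q))), w1
3. r ∧ ¬q, w1
4. ¬q ∧ (¬r → ¬q), w1
5. r, w1
6. ¬q, w1
7. ¬r → ¬q, w1
Accessibility: w0Rw0, w0Rw1, w1Rw1
The negation has an open branch (countermodel exists).

No, not valid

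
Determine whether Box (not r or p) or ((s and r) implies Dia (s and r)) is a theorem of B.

Yes, valid

Tableau for the negation not (Box (not r or p) or ((s and r) implies Dia (s and r))):
1. not (Box (not r or p) or ((s and r) implies Dia (s and r))), 0
2. not Box (not r or p), 0
3. not ((s and r) implies Dia (s and r)), 0
4. s and r, 0
5. not Dia (s and r), 0
6. s, 0
7. r, 0
8. not (s and r), 0
9. not r, 0
Accessibility: 0R0
Branch closes: r and not r both at 0.
All branches of the negation close; one closing branch shown above.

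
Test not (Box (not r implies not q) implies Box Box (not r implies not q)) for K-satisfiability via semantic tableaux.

1. not (Box (not r implies not q) implies Box Box (not r implies not q)), w0
2. Box (not r implies not q), w0
3. not Box Box (not r implies not q), w0
4. not Box (not r implies not q), w1
5. not r implies not q, w1
6. not q, w1
7. not (not r implies not q), w2
8. not r, w2
9. q, w2
Accessibility: w0Rw1, w1Rw2

Satisfiable (open branch found)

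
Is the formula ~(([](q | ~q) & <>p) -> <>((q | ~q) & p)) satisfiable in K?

1. ~(([](q | ~q) & <>p) -> <>((q | ~q) & p)), u
2. [](q | ~q) & <>p, u   [~->-rule on 1]
3. ~<>((q | ~q) & p), u   [~->-rule on 1]
4. [](q | ~q), u   [&-rule on 2]
5. <>p, u   [&-rule on 2]
6. p, v   [<>-rule on 5: fresh world v, uRv]
7. ~((q | ~q) & p), v   [~<>-rule on 3 via uRv]
8. q | ~q, v   [[]-rule on 4 via uRv]
9. ~(q | ~q), v   [~&-rule on 7 (branches; this branch)]
10. ~q, v   [~|-rule on 9]
11. q, v   [~|-rule on 9]
Accessibility: uRv
Branch closes: q and ~q both at v.
All branches of the tableau close; one closing branch shown above.

Unsatisfiable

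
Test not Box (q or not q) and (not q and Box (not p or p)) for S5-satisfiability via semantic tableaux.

1. not Box (q or not q) and (not q and Box (not p or p)), 0
2. not Box (q or not q), 0
3. not q and Box (not p or p), 0
4. not q, 0
5. Box (not p or p), 0
6. not p or p, 0
7. p, 0
8. not (q or not q), 1
9. not q, 1
10. q, 1
Accessibility: 0R0, 0R1, 1R0, 1R1
Branch closes: q and not q both at 1.
(One branch shown.) All branches close.

Unsatisfiable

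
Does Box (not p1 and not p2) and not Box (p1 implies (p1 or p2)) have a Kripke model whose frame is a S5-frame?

Unsatisfiable

1. Box (not p1 and not p2) and not Box (p1 implies (p1 or p2)), u
2. Box (not p1 and not p2), u   [and-rule on 1]
3. not Box (p1 implies (p1 or p2)), u   [and-rule on 1]
4. not p1 and not p2, u   [Box-rule on 2 via uRu]
5. not p1, u   [and-rule on 4]
6. not p2, u   [and-rule on 4]
7. not (p1 implies (p1 or p2)), v   [neg-Box-rule on 3: fresh world v, uRv]
8. p1, v   [neg-implies-rule on 7]
9. not (p1 or p2), v   [neg-implies-rule on 7]
10. not p1, v   [neg-or-rule on 9]
11. not p2, v   [neg-or-rule on 9]
Accessibility: uRu, uRv, vRu, vRv
Branch closes: p1 and not p1 both at v.
Every branch closes; the branch above is one of them.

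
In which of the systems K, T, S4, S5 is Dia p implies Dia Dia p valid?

T, S4, S5

K-tableau for the negation not (Dia p implies Dia Dia p):
1. not (Dia p implies Dia Dia p), 0
2. Dia p, 0
3. not Dia Dia p, 0
4. p, 1
5. not Dia p, 1
Accessibility: 0R1
Complete open branch: countermodel on a K-frame, so not valid in K.
T-tableau for the negation not (Dia p implies Dia Dia p):
1. not (Dia p implies Dia Dia p), 0
2. Dia p, 0
3. not Dia Dia p, 0
4. not Dia p, 0
5. not p, 0
6. p, 1
7. not Dia p, 1
8. not p, 1
Accessibility: 0R0, 0R1, 1R1
Branch closes: p and not p both at 1.
Every branch closes (one shown): valid in T, hence also in S4, S5 (every theorem of T is a theorem of S4 and S5).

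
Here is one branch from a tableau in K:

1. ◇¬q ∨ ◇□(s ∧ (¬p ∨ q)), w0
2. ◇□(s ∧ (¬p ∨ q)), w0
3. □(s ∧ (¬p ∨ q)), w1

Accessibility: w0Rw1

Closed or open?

No world carries both an atom and its negation.

Not closed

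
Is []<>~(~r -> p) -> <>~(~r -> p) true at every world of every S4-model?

Tableau for the negation ~([]<>~(~r -> p) -> <>~(~r -> p)):
1. ~([]<>~(~r -> p) -> <>~(~r -> p)), w0
2. []<>~(~r -> p), w0   [~->-rule on 1]
3. ~<>~(~r -> p), w0   [~->-rule on 1]
4. <>~(~r -> p), w0   [[]-rule on 2 via w0Rw0]
5. ~r -> p, w0   [~<>-rule on 3 via w0Rw0]
6. p, w0   [->-rule on 5 (branches; this branch)]
7. ~(~r -> p), w1   [<>-rule on 4: fresh world w1, w0Rw1]
8. ~r, w1   [~->-rule on 7]
9. ~p, w1   [~->-rule on 7]
10. <>~(~r -> p), w1   [[]-rule on 2 via w0Rw1]
11. ~r -> p, w1   [~<>-rule on 3 via w0Rw1]
12. p, w1   [->-rule on 11 (branches; this branch)]
Accessibility: w0Rw0, w0Rw1, w1Rw1
Branch closes: p and ~p both at w1.
All branches of the negation close; one closing branch shown above.

Valid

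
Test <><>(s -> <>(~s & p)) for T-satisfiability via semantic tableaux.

1. <><>(s -> <>(~s & p)), w0
2. <>(s -> <>(~s & p)), w1
3. s -> <>(~s & p), w2
4. <>(~s & p), w2
5. ~s & p, w3
6. ~s, w3
7. p, w3
Accessibility: w0Rw0, w0Rw1, w1Rw1, w1Rw2, w2Rw2, w2Rw3, w3Rw3

Yes, satisfiable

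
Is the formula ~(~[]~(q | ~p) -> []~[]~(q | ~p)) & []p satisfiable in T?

Satisfiable

1. ~(~[]~(q | ~p) -> []~[]~(q | ~p)) & []p, 0
2. ~(~[]~(q | ~p) -> []~[]~(q | ~p)), 0
3. []p, 0
4. ~[]~(q | ~p), 0
5. ~[]~[]~(q | ~p), 0
6. p, 0
7. q | ~p, 1
8. p, 1
9. q, 1
10. []~(q | ~p), 2
11. p, 2
12. ~(q | ~p), 2
13. ~q, 2
Accessibility: 0R0, 0R1, 0R2, 1R1, 2R2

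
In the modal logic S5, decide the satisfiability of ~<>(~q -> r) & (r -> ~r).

1. ~<>(~q -> r) & (r -> ~r), 0
2. ~<>(~q -> r), 0
3. r -> ~r, 0
4. ~(~q -> r), 0
5. ~q, 0
6. ~r, 0
Accessibility: 0R0

Yes, satisfiable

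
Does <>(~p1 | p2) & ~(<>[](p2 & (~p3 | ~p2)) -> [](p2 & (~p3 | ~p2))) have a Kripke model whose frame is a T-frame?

Satisfiable (open branch found)

1. <>(~p1 | p2) & ~(<>[](p2 & (~p3 | ~p2)) -> [](p2 & (~p3 | ~p2))), w0
2. <>(~p1 | p2), w0
3. ~(<>[](p2 & (~p3 | ~p2)) -> [](p2 & (~p3 | ~p2))), w0
4. <>[](p2 & (~p3 | ~p2)), w0
5. ~[](p2 & (~p3 | ~p2)), w0
6. ~p1 | p2, w1
7. p2, w1
8. [](p2 & (~p3 | ~p2)), w2
9. p2 & (~p3 | ~p2), w2
10. p2, w2
11. ~p3 | ~p2, w2
12. ~p3, w2
13. ~(p2 & (~p3 | ~p2)), w3
14. ~(~p3 | ~p2), w3
15. p3, w3
16. p2, w3
Accessibility: w0Rw0, w0Rw1, w0Rw2, w0Rw3, w1Rw1, w2Rw2, w3Rw3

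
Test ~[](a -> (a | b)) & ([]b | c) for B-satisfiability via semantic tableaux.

1. ~[](a -> (a | b)) & ([]b | c), u
2. ~[](a -> (a | b)), u
3. []b | c, u
4. []b, u
5. b, u
6. ~(a -> (a | b)), v
7. a, v
8. ~(a | b), v
9. ~a, v
10. ~b, v
Accessibility: uRu, uRv, vRu, vRv
Branch closes: a and ~a both at v.
Every branch closes; the branch above is one of them.

No, unsatisfiable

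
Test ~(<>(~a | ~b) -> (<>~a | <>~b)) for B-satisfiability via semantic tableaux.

1. ~(<>(~a | ~b) -> (<>~a | <>~b)), 0
2. <>(~a | ~b), 0   [~->-rule on 1]
3. ~(<>~a | <>~b), 0   [~->-rule on 1]
4. ~<>~a, 0   [~|-rule on 3]
5. ~<>~b, 0   [~|-rule on 3]
6. a, 0   [~<>-rule on 4 via 0R0]
7. b, 0   [~<>-rule on 5 via 0R0]
8. ~a | ~b, 1   [<>-rule on 2: fresh world 1, 0R1]
9. a, 1   [~<>-rule on 4 via 0R1]
10. b, 1   [~<>-rule on 5 via 0R1]
11. ~b, 1   [|-rule on 8 (branches; this branch)]
Accessibility: 0R0, 0R1, 1R0, 1R1
Branch closes: b and ~b both at 1.
(One branch shown.) All branches close.

Unsatisfiable (every branch closes)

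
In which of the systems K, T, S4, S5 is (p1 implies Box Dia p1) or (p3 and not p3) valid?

S5

S4-tableau for the negation not ((p1 implies Box Dia p1) or (p3 and not p3)):
1. not ((p1 implies Box Dia p1) or (p3 and not p3)), w0
2. not (p1 implies Box Dia p1), w0   [neg-or-rule on 1]
3. not (p3 and not p3), w0   [neg-or-rule on 1]
4. p1, w0   [neg-implies-rule on 2]
5. not Box Dia p1, w0   [neg-implies-rule on 2]
6. p3, w0   [neg-and-rule on 3 (branches; this branch)]
7. not Dia p1, w1   [neg-Box-rule on 5: fresh world w1, w0Rw1]
8. not p1, w1   [neg-Dia-rule on 7 via w1Rw1]
Accessibility: w0Rw0, w0Rw1, w1Rw1
Complete open branch: countermodel on an S4-frame, so not valid in S4, nor in K, T (the same frame is also a K-frame and a T-frame).
S5-tableau for the negation not ((p1 implies Box Dia p1) or (p3 and not p3)):
1. not ((p1 implies Box Dia p1) or (p3 and not p3)), w0
2. not (p1 implies Box Dia p1), w0   [neg-or-rule on 1]
3. not (p3 and not p3), w0   [neg-or-rule on 1]
4. p1, w0   [neg-implies-rule on 2]
5. not Box Dia p1, w0   [neg-implies-rule on 2]
6. p3, w0   [neg-and-rule on 3 (branches; this branch)]
7. not Dia p1, w1   [neg-Box-rule on 5: fresh world w1, w0Rw1]
8. not p1, w0   [neg-Dia-rule on 7 via w1Rw0]
Accessibility: w0Rw0, w0Rw1, w1Rw0, w1Rw1
Branch closes: p1 and not p1 both at w0.
Every branch closes (one shown): valid in S5.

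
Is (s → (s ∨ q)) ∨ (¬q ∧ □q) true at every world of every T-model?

Valid in T

Tableau for the negation ¬((s → (s ∨ q)) ∨ (¬q ∧ □q)):
1. ¬((s → (s ∨ q)) ∨ (¬q ∧ □q)), u
2. ¬(s → (s ∨ q)), u
3. ¬(¬q ∧ □q), u
4. s, u
5. ¬(s ∨ q), u
6. ¬s, u
7. ¬q, u
Accessibility: uRu
Branch closes: s and ¬s both at u.
Every branch of the negation's tableau closes; the branch above is one of them.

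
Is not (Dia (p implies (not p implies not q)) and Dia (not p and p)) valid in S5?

Tableau for the negation Dia (p implies (not p implies not q)) and Dia (not p and p):
1. Dia (p implies (not p implies not q)) and Dia (not p and p), 0
2. Dia (p implies (not p implies not q)), 0
3. Dia (not p and p), 0
4. p implies (not p implies not q), 1
5. not p implies not q, 1
6. not q, 1
7. not p and p, 2
8. not p, 2
9. p, 2
Accessibility: 0R0, 0R1, 0R2, 1R0, 1R1, 1R2, 2R0, 2R1, 2R2
Branch closes: p and not p both at 2.
Every branch of the negation's tableau closes; the branch above is one of them.

Valid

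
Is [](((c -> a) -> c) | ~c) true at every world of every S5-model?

Yes, valid

Tableau for the negation ~[](((c -> a) -> c) | ~c):
1. ~[](((c -> a) -> c) | ~c), u
2. ~(((c -> a) -> c) | ~c), v   [~[]-rule on 1: fresh world v, uRv]
3. ~((c -> a) -> c), v   [~|-rule on 2]
4. c, v   [~|-rule on 2]
5. c -> a, v   [~->-rule on 3]
6. ~c, v   [~->-rule on 3]
Accessibility: uRu, uRv, vRu, vRv
Branch closes: c and ~c both at v.
Every branch of the negation's tableau closes; the branch above is one of them.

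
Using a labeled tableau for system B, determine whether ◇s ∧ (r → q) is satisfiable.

1. ◇s ∧ (r → q), w0
2. ◇s, w0
3. r → q, w0
4. q, w0
5. s, w1
Accessibility: w0Rw0, w0Rw1, w1Rw0, w1Rw1

Satisfiable (open branch found)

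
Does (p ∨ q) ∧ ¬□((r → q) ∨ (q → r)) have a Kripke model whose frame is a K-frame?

No, unsatisfiable

1. (p ∨ q) ∧ ¬□((r → q) ∨ (q → r)), 0
2. p ∨ q, 0
3. ¬□((r → q) ∨ (q → r)), 0
4. q, 0
5. ¬((r → q) ∨ (q → r)), 1
6. ¬(r → q), 1
7. ¬(q → r), 1
8. r, 1
9. ¬q, 1
10. q, 1
11. ¬r, 1
Accessibility: 0R1
Branch closes: q and ¬q both at 1.
All branches of the tableau close; one closing branch shown above.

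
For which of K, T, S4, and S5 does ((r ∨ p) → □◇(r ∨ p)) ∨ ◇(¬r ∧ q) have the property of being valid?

S4-tableau for the negation ¬(((r ∨ p) → □◇(r ∨ p)) ∨ ◇(¬r ∧ q)):
1. ¬(((r ∨ p) → □◇(r ∨ p)) ∨ ◇(¬r ∧ q)), w0
2. ¬((r ∨ p) → □◇(r ∨ p)), w0   [¬∨-rule on 1]
3. ¬◇(¬r ∧ q), w0   [¬∨-rule on 1]
4. r ∨ p, w0   [¬→-rule on 2]
5. ¬□◇(r ∨ p), w0   [¬→-rule on 2]
6. ¬(¬r ∧ q), w0   [¬◇-rule on 3 via w0Rw0]
7. p, w0   [∨-rule on 4 (branches; this branch)]
8. ¬q, w0   [¬∧-rule on 6 (branches; this branch)]
9. ¬◇(r ∨ p), w1   [¬□-rule on 5: fresh world w1, w0Rw1]
10. ¬(¬r ∧ q), w1   [¬◇-rule on 3 via w0Rw1]
11. ¬(r ∨ p), w1   [¬◇-rule on 9 via w1Rw1]
12. ¬r, w1   [¬∨-rule on 11]
13. ¬p, w1   [¬∨-rule on 11]
14. ¬q, w1   [¬∧-rule on 10 (branches; this branch)]
Accessibility: w0Rw0, w0Rw1, w1Rw1
Complete open branch: countermodel on an S4-frame, so not valid in S4, nor in K, T (the same frame is also a K-frame and a T-frame).
S5-tableau for the negation ¬(((r ∨ p) → □◇(r ∨ p)) ∨ ◇(¬r ∧ q)):
1. ¬(((r ∨ p) → □◇(r ∨ p)) ∨ ◇(¬r ∧ q)), w0
2. ¬((r ∨ p) → □◇(r ∨ p)), w0   [¬∨-rule on 1]
3. ¬◇(¬r ∧ q), w0   [¬∨-rule on 1]
4. r ∨ p, w0   [¬→-rule on 2]
5. ¬□◇(r ∨ p), w0   [¬→-rule on 2]
6. ¬(¬r ∧ q), w0   [¬◇-rule on 3 via w0Rw0]
7. p, w0   [∨-rule on 4 (branches; this branch)]
8. ¬q, w0   [¬∧-rule on 6 (branches; this branch)]
9. ¬◇(r ∨ p), w1   [¬□-rule on 5: fresh world w1, w0Rw1]
10. ¬(¬r ∧ q), w1   [¬◇-rule on 3 via w0Rw1]
11. ¬(r ∨ p), w0   [¬◇-rule on 9 via w1Rw0]
12. ¬r, w0   [¬∨-rule on 11]
13. ¬p, w0   [¬∨-rule on 11]
Accessibility: w0Rw0, w0Rw1, w1Rw0, w1Rw1
Branch closes: p and ¬p both at w0.
Every branch closes (one shown): valid in S5.

S5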